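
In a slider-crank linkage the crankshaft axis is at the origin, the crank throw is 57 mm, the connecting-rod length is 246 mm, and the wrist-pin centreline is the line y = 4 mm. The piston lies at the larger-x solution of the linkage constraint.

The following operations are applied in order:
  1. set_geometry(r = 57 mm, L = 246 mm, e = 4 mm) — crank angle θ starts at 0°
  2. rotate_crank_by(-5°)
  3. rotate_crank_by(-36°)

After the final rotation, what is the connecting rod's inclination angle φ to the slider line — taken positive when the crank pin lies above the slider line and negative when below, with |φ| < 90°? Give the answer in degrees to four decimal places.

-9.6875

set_geometry: r = 57 mm, L = 246 mm, e = 4 mm; θ ← 0°
rotate_crank_by(-5°): θ ← 0° -5° = -5°
rotate_crank_by(-36°): θ ← -5° -36° = -41°
crank pin P = (r cos θ, r sin θ) = (43.018446, -37.395365)
h = r sin θ − e = -37.395365 − 4 = -41.395365
sin φ = h / L = -41.395365 / 246 = -0.16827384
φ = arcsin(-0.16827384) = -9.687472°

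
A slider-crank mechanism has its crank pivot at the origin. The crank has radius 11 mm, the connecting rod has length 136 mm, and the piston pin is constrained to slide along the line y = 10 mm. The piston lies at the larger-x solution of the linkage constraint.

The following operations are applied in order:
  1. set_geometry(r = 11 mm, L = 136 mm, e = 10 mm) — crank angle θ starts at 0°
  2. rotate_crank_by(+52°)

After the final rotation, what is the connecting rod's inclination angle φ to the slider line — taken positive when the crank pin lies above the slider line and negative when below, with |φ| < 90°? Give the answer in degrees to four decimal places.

-0.5611

set_geometry: r = 11 mm, L = 136 mm, e = 10 mm; θ ← 0°
rotate_crank_by(+52°): θ ← 0° +52° = 52°
crank pin P = (r cos θ, r sin θ) = (6.772276, 8.668118)
h = r sin θ − e = 8.668118 − 10 = -1.331882
sin φ = h / L = -1.331882 / 136 = -0.00979325
φ = arcsin(-0.00979325) = -0.561121°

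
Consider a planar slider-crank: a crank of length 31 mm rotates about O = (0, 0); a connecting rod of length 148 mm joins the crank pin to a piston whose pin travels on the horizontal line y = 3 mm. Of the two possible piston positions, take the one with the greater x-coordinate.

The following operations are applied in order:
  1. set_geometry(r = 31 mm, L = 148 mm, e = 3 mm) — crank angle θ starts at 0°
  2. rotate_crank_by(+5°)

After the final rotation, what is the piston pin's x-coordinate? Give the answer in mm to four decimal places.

set_geometry: r = 31 mm, L = 148 mm, e = 3 mm; θ ← 0°
rotate_crank_by(+5°): θ ← 0° +5° = 5°
crank pin P = (r cos θ, r sin θ) = (30.882036, 2.701828)
h = r sin θ − e = 2.701828 − 3 = -0.298172
x = r cos θ + √(L² − h²) = 30.882036 + √(21904.0 − 0.0889) = 30.882036 + 147.999700 = 178.881735

178.8817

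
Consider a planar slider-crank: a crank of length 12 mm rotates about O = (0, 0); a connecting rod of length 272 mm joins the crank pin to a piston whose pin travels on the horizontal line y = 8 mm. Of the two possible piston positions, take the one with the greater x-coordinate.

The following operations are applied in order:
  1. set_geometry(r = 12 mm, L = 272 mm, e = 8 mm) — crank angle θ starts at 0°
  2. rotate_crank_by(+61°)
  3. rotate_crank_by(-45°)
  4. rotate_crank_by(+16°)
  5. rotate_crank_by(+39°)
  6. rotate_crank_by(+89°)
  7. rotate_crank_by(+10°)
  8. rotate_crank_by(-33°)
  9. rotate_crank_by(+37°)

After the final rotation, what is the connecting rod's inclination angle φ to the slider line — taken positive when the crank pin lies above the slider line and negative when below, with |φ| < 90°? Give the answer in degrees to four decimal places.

set_geometry: r = 12 mm, L = 272 mm, e = 8 mm; θ ← 0°
rotate_crank_by(+61°): θ ← 0° +61° = 61°
rotate_crank_by(-45°): θ ← 61° -45° = 16°
rotate_crank_by(+16°): θ ← 16° +16° = 32°
rotate_crank_by(+39°): θ ← 32° +39° = 71°
rotate_crank_by(+89°): θ ← 71° +89° = 160°
rotate_crank_by(+10°): θ ← 160° +10° = 170°
rotate_crank_by(-33°): θ ← 170° -33° = 137°
rotate_crank_by(+37°): θ ← 137° +37° = 174°
crank pin P = (r cos θ, r sin θ) = (-11.934263, 1.254342)
h = r sin θ − e = 1.254342 − 8 = -6.745658
sin φ = h / L = -6.745658 / 272 = -0.02480021
φ = arcsin(-0.02480021) = -1.421093°

-1.4211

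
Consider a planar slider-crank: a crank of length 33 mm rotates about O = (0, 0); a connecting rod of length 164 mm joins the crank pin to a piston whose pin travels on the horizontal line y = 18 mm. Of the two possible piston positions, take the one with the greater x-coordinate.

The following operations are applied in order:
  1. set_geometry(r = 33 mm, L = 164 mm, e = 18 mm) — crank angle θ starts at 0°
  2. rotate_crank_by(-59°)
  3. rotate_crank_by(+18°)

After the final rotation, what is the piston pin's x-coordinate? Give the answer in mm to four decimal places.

set_geometry: r = 33 mm, L = 164 mm, e = 18 mm; θ ← 0°
rotate_crank_by(-59°): θ ← 0° -59° = -59°
rotate_crank_by(+18°): θ ← -59° +18° = -41°
crank pin P = (r cos θ, r sin θ) = (24.905416, -21.649948)
h = r sin θ − e = -21.649948 − 18 = -39.649948
x = r cos θ + √(L² − h²) = 24.905416 + √(26896.0 − 1572.1184) = 24.905416 + 159.134791 = 184.040207

184.0402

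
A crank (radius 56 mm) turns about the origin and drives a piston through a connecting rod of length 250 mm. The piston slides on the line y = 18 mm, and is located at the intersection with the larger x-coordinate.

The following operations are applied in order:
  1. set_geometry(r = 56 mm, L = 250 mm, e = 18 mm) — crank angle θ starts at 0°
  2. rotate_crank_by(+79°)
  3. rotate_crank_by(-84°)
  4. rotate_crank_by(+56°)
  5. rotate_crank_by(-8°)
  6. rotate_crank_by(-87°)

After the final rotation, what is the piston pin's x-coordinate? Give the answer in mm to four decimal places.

283.7215

set_geometry: r = 56 mm, L = 250 mm, e = 18 mm; θ ← 0°
rotate_crank_by(+79°): θ ← 0° +79° = 79°
rotate_crank_by(-84°): θ ← 79° -84° = -5°
rotate_crank_by(+56°): θ ← -5° +56° = 51°
rotate_crank_by(-8°): θ ← 51° -8° = 43°
rotate_crank_by(-87°): θ ← 43° -87° = -44°
crank pin P = (r cos θ, r sin θ) = (40.283029, -38.900869)
h = r sin θ − e = -38.900869 − 18 = -56.900869
x = r cos θ + √(L² − h²) = 40.283029 + √(62500.0 − 3237.7089) = 40.283029 + 243.438475 = 283.721504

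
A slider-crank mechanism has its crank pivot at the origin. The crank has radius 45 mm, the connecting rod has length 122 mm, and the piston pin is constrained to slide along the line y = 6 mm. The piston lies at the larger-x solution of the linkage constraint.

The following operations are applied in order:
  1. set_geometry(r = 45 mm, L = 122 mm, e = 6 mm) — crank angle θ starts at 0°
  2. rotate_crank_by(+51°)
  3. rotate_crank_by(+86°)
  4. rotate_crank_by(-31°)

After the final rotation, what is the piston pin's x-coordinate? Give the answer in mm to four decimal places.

103.7683

set_geometry: r = 45 mm, L = 122 mm, e = 6 mm; θ ← 0°
rotate_crank_by(+51°): θ ← 0° +51° = 51°
rotate_crank_by(+86°): θ ← 51° +86° = 137°
rotate_crank_by(-31°): θ ← 137° -31° = 106°
crank pin P = (r cos θ, r sin θ) = (-12.403681, 43.256776)
h = r sin θ − e = 43.256776 − 6 = 37.256776
x = r cos θ + √(L² − h²) = -12.403681 + √(14884.0 − 1388.0674) = -12.403681 + 116.171996 = 103.768315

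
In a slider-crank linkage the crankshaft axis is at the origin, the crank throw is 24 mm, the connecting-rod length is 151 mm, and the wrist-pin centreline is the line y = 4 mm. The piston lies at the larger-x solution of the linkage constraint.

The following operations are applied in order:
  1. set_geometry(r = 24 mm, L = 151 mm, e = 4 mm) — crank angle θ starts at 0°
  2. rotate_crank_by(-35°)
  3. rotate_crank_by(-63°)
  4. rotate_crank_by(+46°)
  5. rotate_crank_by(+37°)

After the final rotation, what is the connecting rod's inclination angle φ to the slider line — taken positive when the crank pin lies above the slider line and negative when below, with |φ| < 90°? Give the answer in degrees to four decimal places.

set_geometry: r = 24 mm, L = 151 mm, e = 4 mm; θ ← 0°
rotate_crank_by(-35°): θ ← 0° -35° = -35°
rotate_crank_by(-63°): θ ← -35° -63° = -98°
rotate_crank_by(+46°): θ ← -98° +46° = -52°
rotate_crank_by(+37°): θ ← -52° +37° = -15°
crank pin P = (r cos θ, r sin θ) = (23.182220, -6.211657)
h = r sin θ − e = -6.211657 − 4 = -10.211657
sin φ = h / L = -10.211657 / 151 = -0.06762687
φ = arcsin(-0.06762687) = -3.877694°

-3.8777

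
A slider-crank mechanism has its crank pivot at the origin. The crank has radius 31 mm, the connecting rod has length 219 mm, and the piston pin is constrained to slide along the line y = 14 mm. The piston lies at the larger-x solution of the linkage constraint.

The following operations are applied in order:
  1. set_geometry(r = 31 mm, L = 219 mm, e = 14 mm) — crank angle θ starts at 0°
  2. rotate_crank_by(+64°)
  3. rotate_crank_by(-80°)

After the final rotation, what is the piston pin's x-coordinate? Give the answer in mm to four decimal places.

set_geometry: r = 31 mm, L = 219 mm, e = 14 mm; θ ← 0°
rotate_crank_by(+64°): θ ← 0° +64° = 64°
rotate_crank_by(-80°): θ ← 64° -80° = -16°
crank pin P = (r cos θ, r sin θ) = (29.799113, -8.544758)
h = r sin θ − e = -8.544758 − 14 = -22.544758
x = r cos θ + √(L² − h²) = 29.799113 + √(47961.0 − 508.2661) = 29.799113 + 217.836484 = 247.635597

247.6356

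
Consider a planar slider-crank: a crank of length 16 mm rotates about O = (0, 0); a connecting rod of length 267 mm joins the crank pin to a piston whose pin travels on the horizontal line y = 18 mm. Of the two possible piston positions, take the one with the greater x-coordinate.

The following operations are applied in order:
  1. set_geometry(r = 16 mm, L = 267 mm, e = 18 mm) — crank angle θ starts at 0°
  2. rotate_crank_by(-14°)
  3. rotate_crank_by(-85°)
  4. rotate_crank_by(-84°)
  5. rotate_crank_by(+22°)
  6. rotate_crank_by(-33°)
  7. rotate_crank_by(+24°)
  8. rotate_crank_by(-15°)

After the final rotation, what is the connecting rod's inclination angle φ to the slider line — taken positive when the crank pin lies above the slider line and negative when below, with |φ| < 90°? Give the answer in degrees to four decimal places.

-3.5657

set_geometry: r = 16 mm, L = 267 mm, e = 18 mm; θ ← 0°
rotate_crank_by(-14°): θ ← 0° -14° = -14°
rotate_crank_by(-85°): θ ← -14° -85° = -99°
rotate_crank_by(-84°): θ ← -99° -84° = -183°
rotate_crank_by(+22°): θ ← -183° +22° = -161°
rotate_crank_by(-33°): θ ← -161° -33° = -194°
rotate_crank_by(+24°): θ ← -194° +24° = -170°
rotate_crank_by(-15°): θ ← -170° -15° = -185°
crank pin P = (r cos θ, r sin θ) = (-15.939115, 1.394492)
h = r sin θ − e = 1.394492 − 18 = -16.605508
sin φ = h / L = -16.605508 / 267 = -0.06219291
φ = arcsin(-0.06219291) = -3.565693°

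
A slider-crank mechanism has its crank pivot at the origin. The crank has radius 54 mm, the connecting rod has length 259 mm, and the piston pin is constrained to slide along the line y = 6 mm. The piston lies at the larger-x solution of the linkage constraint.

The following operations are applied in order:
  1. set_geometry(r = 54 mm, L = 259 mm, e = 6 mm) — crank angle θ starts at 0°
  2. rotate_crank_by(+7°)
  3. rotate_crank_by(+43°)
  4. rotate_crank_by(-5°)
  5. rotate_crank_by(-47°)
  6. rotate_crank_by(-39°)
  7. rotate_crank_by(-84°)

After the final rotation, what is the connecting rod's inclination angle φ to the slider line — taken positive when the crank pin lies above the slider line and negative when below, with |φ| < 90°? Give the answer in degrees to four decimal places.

set_geometry: r = 54 mm, L = 259 mm, e = 6 mm; θ ← 0°
rotate_crank_by(+7°): θ ← 0° +7° = 7°
rotate_crank_by(+43°): θ ← 7° +43° = 50°
rotate_crank_by(-5°): θ ← 50° -5° = 45°
rotate_crank_by(-47°): θ ← 45° -47° = -2°
rotate_crank_by(-39°): θ ← -2° -39° = -41°
rotate_crank_by(-84°): θ ← -41° -84° = -125°
crank pin P = (r cos θ, r sin θ) = (-30.973128, -44.234210)
h = r sin θ − e = -44.234210 − 6 = -50.234210
sin φ = h / L = -50.234210 / 259 = -0.19395448
φ = arcsin(-0.19395448) = -11.183654°

-11.1837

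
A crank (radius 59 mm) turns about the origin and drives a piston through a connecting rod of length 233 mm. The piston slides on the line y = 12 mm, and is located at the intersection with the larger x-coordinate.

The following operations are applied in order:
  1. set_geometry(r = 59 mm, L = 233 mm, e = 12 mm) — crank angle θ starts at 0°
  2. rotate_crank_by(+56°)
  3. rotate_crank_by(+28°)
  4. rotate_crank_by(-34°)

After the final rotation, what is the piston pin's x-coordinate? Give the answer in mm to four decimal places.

set_geometry: r = 59 mm, L = 233 mm, e = 12 mm; θ ← 0°
rotate_crank_by(+56°): θ ← 0° +56° = 56°
rotate_crank_by(+28°): θ ← 56° +28° = 84°
rotate_crank_by(-34°): θ ← 84° -34° = 50°
crank pin P = (r cos θ, r sin θ) = (37.924469, 45.196622)
h = r sin θ − e = 45.196622 − 12 = 33.196622
x = r cos θ + √(L² − h²) = 37.924469 + √(54289.0 − 1102.0157) = 37.924469 + 230.623035 = 268.547504

268.5475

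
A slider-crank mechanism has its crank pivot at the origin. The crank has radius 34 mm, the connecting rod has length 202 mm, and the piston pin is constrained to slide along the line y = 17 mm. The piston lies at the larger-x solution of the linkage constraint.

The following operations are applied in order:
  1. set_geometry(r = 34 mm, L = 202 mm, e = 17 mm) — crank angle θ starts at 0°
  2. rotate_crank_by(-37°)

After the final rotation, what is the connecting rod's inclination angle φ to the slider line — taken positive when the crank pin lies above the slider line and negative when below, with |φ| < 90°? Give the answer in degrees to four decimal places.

-10.6876

set_geometry: r = 34 mm, L = 202 mm, e = 17 mm; θ ← 0°
rotate_crank_by(-37°): θ ← 0° -37° = -37°
crank pin P = (r cos θ, r sin θ) = (27.153607, -20.461711)
h = r sin θ − e = -20.461711 − 17 = -37.461711
sin φ = h / L = -37.461711 / 202 = -0.18545401
φ = arcsin(-0.18545401) = -10.687604°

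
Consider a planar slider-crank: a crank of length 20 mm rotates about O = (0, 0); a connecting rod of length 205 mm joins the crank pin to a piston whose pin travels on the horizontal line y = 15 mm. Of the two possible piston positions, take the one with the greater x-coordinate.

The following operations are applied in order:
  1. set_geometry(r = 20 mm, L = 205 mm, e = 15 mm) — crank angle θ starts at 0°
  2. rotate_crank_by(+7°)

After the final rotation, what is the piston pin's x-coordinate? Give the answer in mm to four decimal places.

set_geometry: r = 20 mm, L = 205 mm, e = 15 mm; θ ← 0°
rotate_crank_by(+7°): θ ← 0° +7° = 7°
crank pin P = (r cos θ, r sin θ) = (19.850923, 2.437387)
h = r sin θ − e = 2.437387 − 15 = -12.562613
x = r cos θ + √(L² − h²) = 19.850923 + √(42025.0 − 157.8192) = 19.850923 + 204.614713 = 224.465636

224.4656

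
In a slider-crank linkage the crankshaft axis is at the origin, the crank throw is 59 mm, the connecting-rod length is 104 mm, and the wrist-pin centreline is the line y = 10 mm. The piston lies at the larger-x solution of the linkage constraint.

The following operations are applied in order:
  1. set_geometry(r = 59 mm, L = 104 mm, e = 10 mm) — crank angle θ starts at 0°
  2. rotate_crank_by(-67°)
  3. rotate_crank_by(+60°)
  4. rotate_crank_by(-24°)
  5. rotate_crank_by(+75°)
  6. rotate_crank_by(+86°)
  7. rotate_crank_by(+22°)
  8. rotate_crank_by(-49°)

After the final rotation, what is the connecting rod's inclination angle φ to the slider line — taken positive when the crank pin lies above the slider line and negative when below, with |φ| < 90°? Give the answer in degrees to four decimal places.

27.1688

set_geometry: r = 59 mm, L = 104 mm, e = 10 mm; θ ← 0°
rotate_crank_by(-67°): θ ← 0° -67° = -67°
rotate_crank_by(+60°): θ ← -67° +60° = -7°
rotate_crank_by(-24°): θ ← -7° -24° = -31°
rotate_crank_by(+75°): θ ← -31° +75° = 44°
rotate_crank_by(+86°): θ ← 44° +86° = 130°
rotate_crank_by(+22°): θ ← 130° +22° = 152°
rotate_crank_by(-49°): θ ← 152° -49° = 103°
crank pin P = (r cos θ, r sin θ) = (-13.272112, 57.487834)
h = r sin θ − e = 57.487834 − 10 = 47.487834
sin φ = h / L = 47.487834 / 104 = 0.45661379
φ = arcsin(0.45661379) = 27.168816°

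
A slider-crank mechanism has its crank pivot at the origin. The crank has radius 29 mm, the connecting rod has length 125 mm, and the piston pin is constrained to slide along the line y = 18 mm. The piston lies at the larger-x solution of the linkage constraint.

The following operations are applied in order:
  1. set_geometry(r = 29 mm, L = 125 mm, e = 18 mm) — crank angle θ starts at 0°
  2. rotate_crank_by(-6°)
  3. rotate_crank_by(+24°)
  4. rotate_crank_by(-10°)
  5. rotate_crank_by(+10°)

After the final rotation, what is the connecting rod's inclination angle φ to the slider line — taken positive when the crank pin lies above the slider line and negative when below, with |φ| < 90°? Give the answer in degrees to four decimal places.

set_geometry: r = 29 mm, L = 125 mm, e = 18 mm; θ ← 0°
rotate_crank_by(-6°): θ ← 0° -6° = -6°
rotate_crank_by(+24°): θ ← -6° +24° = 18°
rotate_crank_by(-10°): θ ← 18° -10° = 8°
rotate_crank_by(+10°): θ ← 8° +10° = 18°
crank pin P = (r cos θ, r sin θ) = (27.580639, 8.961493)
h = r sin θ − e = 8.961493 − 18 = -9.038507
sin φ = h / L = -9.038507 / 125 = -0.07230806
φ = arcsin(-0.07230806) = -4.146565°

-4.1466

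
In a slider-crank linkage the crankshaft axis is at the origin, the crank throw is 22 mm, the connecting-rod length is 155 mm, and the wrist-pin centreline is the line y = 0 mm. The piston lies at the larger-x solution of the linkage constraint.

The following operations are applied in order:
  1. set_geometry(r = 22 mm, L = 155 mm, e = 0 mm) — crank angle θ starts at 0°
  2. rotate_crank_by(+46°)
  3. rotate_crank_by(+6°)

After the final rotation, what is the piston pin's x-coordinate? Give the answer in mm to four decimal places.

set_geometry: r = 22 mm, L = 155 mm, e = 0 mm; θ ← 0°
rotate_crank_by(+46°): θ ← 0° +46° = 46°
rotate_crank_by(+6°): θ ← 46° +6° = 52°
crank pin P = (r cos θ, r sin θ) = (13.544552, 17.336237)
h = r sin θ − e = 17.336237 − 0 = 17.336237
x = r cos θ + √(L² − h²) = 13.544552 + √(24025.0 − 300.5451) = 13.544552 + 154.027449 = 167.572001

167.5720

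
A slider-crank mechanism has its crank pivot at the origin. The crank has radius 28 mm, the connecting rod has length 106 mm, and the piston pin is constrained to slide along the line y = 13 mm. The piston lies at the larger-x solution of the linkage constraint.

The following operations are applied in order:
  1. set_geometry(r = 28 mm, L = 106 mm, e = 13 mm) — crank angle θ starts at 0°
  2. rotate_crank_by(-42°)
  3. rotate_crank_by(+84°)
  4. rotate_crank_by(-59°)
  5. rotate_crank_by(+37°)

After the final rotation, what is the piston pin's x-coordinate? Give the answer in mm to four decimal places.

132.2561

set_geometry: r = 28 mm, L = 106 mm, e = 13 mm; θ ← 0°
rotate_crank_by(-42°): θ ← 0° -42° = -42°
rotate_crank_by(+84°): θ ← -42° +84° = 42°
rotate_crank_by(-59°): θ ← 42° -59° = -17°
rotate_crank_by(+37°): θ ← -17° +37° = 20°
crank pin P = (r cos θ, r sin θ) = (26.311393, 9.576564)
h = r sin θ − e = 9.576564 − 13 = -3.423436
x = r cos θ + √(L² − h²) = 26.311393 + √(11236.0 − 11.7199) = 26.311393 + 105.944703 = 132.256096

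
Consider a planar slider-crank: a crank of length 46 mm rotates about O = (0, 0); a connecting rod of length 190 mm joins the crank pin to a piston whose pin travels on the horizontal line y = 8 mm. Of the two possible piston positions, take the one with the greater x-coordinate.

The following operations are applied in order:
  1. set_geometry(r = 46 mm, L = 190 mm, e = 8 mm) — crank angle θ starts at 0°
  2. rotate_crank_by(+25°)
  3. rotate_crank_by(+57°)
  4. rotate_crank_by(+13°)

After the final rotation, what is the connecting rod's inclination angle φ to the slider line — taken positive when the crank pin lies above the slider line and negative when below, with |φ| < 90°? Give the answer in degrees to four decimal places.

11.4831

set_geometry: r = 46 mm, L = 190 mm, e = 8 mm; θ ← 0°
rotate_crank_by(+25°): θ ← 0° +25° = 25°
rotate_crank_by(+57°): θ ← 25° +57° = 82°
rotate_crank_by(+13°): θ ← 82° +13° = 95°
crank pin P = (r cos θ, r sin θ) = (-4.009164, 45.824956)
h = r sin θ − e = 45.824956 − 8 = 37.824956
sin φ = h / L = 37.824956 / 190 = 0.19907872
φ = arcsin(0.19907872) = 11.483090°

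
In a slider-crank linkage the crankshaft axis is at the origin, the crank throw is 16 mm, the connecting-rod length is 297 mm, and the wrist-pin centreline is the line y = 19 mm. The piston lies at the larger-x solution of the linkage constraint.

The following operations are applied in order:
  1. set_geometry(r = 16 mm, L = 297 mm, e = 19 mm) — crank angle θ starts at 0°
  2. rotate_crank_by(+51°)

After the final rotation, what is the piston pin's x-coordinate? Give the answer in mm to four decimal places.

306.9965

set_geometry: r = 16 mm, L = 297 mm, e = 19 mm; θ ← 0°
rotate_crank_by(+51°): θ ← 0° +51° = 51°
crank pin P = (r cos θ, r sin θ) = (10.069126, 12.434335)
h = r sin θ − e = 12.434335 − 19 = -6.565665
x = r cos θ + √(L² − h²) = 10.069126 + √(88209.0 − 43.1080) = 10.069126 + 296.927419 = 306.996545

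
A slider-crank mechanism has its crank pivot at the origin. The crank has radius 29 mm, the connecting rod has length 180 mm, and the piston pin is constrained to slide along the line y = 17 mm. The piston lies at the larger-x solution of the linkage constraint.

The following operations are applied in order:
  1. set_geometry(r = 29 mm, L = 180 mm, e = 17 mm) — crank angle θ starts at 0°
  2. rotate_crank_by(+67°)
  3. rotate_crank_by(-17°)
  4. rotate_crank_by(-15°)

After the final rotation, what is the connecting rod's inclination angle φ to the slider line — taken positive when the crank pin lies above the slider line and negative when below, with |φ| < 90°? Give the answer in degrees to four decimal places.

-0.1166

set_geometry: r = 29 mm, L = 180 mm, e = 17 mm; θ ← 0°
rotate_crank_by(+67°): θ ← 0° +67° = 67°
rotate_crank_by(-17°): θ ← 67° -17° = 50°
rotate_crank_by(-15°): θ ← 50° -15° = 35°
crank pin P = (r cos θ, r sin θ) = (23.755409, 16.633717)
h = r sin θ − e = 16.633717 − 17 = -0.366283
sin φ = h / L = -0.366283 / 180 = -0.00203491
φ = arcsin(-0.00203491) = -0.116592°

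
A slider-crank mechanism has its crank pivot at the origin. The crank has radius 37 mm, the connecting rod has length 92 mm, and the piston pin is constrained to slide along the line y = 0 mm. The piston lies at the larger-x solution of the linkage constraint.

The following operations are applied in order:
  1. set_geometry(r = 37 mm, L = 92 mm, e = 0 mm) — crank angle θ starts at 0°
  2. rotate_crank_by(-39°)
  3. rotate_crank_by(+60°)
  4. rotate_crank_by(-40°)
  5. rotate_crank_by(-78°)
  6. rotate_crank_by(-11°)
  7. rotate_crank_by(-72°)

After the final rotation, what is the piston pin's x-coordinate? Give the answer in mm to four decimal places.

set_geometry: r = 37 mm, L = 92 mm, e = 0 mm; θ ← 0°
rotate_crank_by(-39°): θ ← 0° -39° = -39°
rotate_crank_by(+60°): θ ← -39° +60° = 21°
rotate_crank_by(-40°): θ ← 21° -40° = -19°
rotate_crank_by(-78°): θ ← -19° -78° = -97°
rotate_crank_by(-11°): θ ← -97° -11° = -108°
rotate_crank_by(-72°): θ ← -108° -72° = -180°
crank pin P = (r cos θ, r sin θ) = (-37.000000, -0.000000)
h = r sin θ − e = -0.000000 − 0 = -0.000000
x = r cos θ + √(L² − h²) = -37.000000 + √(8464.0 − 0.0000) = -37.000000 + 92.000000 = 55.000000

55.0000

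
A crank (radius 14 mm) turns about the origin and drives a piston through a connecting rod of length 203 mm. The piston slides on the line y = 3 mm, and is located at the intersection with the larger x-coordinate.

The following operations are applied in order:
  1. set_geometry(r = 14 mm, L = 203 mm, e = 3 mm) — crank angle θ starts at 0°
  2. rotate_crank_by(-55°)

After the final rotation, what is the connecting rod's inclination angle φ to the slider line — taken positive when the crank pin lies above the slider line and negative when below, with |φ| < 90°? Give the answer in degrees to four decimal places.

-4.0870

set_geometry: r = 14 mm, L = 203 mm, e = 3 mm; θ ← 0°
rotate_crank_by(-55°): θ ← 0° -55° = -55°
crank pin P = (r cos θ, r sin θ) = (8.030070, -11.468129)
h = r sin θ − e = -11.468129 − 3 = -14.468129
sin φ = h / L = -14.468129 / 203 = -0.07127157
φ = arcsin(-0.07127157) = -4.087025°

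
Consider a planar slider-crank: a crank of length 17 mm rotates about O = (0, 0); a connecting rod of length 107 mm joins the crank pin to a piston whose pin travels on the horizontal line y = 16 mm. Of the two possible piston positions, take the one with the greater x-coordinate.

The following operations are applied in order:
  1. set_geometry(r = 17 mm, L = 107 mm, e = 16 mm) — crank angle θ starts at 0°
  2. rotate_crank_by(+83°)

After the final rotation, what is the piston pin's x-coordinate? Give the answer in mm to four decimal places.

109.0682

set_geometry: r = 17 mm, L = 107 mm, e = 16 mm; θ ← 0°
rotate_crank_by(+83°): θ ← 0° +83° = 83°
crank pin P = (r cos θ, r sin θ) = (2.071779, 16.873285)
h = r sin θ − e = 16.873285 − 16 = 0.873285
x = r cos θ + √(L² − h²) = 2.071779 + √(11449.0 − 0.7626) = 2.071779 + 106.996436 = 109.068215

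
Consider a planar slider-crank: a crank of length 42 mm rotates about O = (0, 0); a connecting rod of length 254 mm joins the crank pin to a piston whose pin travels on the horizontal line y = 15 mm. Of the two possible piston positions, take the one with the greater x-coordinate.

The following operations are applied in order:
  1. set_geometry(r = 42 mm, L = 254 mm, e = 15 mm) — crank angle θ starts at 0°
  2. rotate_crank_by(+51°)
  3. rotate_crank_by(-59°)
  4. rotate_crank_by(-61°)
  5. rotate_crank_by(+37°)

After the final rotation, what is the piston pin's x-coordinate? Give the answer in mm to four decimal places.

286.8708

set_geometry: r = 42 mm, L = 254 mm, e = 15 mm; θ ← 0°
rotate_crank_by(+51°): θ ← 0° +51° = 51°
rotate_crank_by(-59°): θ ← 51° -59° = -8°
rotate_crank_by(-61°): θ ← -8° -61° = -69°
rotate_crank_by(+37°): θ ← -69° +37° = -32°
crank pin P = (r cos θ, r sin θ) = (35.618020, -22.256609)
h = r sin θ − e = -22.256609 − 15 = -37.256609
x = r cos θ + √(L² − h²) = 35.618020 + √(64516.0 − 1388.0549) = 35.618020 + 251.252751 = 286.870771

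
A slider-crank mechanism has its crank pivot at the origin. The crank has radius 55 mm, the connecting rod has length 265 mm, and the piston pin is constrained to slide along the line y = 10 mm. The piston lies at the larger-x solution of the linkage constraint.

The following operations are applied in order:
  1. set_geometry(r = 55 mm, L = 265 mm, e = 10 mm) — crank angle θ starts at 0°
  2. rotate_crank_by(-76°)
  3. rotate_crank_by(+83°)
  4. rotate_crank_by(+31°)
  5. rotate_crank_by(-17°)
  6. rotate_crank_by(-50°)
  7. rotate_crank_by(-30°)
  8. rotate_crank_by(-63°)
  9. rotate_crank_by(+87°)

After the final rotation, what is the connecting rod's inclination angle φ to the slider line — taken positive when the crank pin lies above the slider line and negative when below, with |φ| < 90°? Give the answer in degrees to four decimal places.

set_geometry: r = 55 mm, L = 265 mm, e = 10 mm; θ ← 0°
rotate_crank_by(-76°): θ ← 0° -76° = -76°
rotate_crank_by(+83°): θ ← -76° +83° = 7°
rotate_crank_by(+31°): θ ← 7° +31° = 38°
rotate_crank_by(-17°): θ ← 38° -17° = 21°
rotate_crank_by(-50°): θ ← 21° -50° = -29°
rotate_crank_by(-30°): θ ← -29° -30° = -59°
rotate_crank_by(-63°): θ ← -59° -63° = -122°
rotate_crank_by(+87°): θ ← -122° +87° = -35°
crank pin P = (r cos θ, r sin θ) = (45.053362, -31.546704)
h = r sin θ − e = -31.546704 − 10 = -41.546704
sin φ = h / L = -41.546704 / 265 = -0.15678002
φ = arcsin(-0.15678002) = -9.020046°

-9.0200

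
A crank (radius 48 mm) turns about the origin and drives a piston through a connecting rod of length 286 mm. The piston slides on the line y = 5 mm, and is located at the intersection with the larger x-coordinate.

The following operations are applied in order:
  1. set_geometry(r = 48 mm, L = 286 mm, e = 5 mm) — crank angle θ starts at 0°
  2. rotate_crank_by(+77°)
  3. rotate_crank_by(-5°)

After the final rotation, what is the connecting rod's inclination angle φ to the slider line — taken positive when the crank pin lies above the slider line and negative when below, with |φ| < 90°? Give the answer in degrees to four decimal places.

set_geometry: r = 48 mm, L = 286 mm, e = 5 mm; θ ← 0°
rotate_crank_by(+77°): θ ← 0° +77° = 77°
rotate_crank_by(-5°): θ ← 77° -5° = 72°
crank pin P = (r cos θ, r sin θ) = (14.832816, 45.650713)
h = r sin θ − e = 45.650713 − 5 = 40.650713
sin φ = h / L = 40.650713 / 286 = 0.14213536
φ = arcsin(0.14213536) = 8.171429°

8.1714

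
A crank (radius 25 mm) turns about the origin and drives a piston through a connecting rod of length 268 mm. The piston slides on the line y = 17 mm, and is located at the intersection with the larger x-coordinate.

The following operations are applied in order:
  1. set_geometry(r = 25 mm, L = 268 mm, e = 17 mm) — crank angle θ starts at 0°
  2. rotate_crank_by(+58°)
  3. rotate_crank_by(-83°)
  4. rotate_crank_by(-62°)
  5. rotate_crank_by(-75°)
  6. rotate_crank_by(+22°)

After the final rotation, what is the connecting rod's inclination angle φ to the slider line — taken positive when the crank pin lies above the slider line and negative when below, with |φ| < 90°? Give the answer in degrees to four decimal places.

-7.0880

set_geometry: r = 25 mm, L = 268 mm, e = 17 mm; θ ← 0°
rotate_crank_by(+58°): θ ← 0° +58° = 58°
rotate_crank_by(-83°): θ ← 58° -83° = -25°
rotate_crank_by(-62°): θ ← -25° -62° = -87°
rotate_crank_by(-75°): θ ← -87° -75° = -162°
rotate_crank_by(+22°): θ ← -162° +22° = -140°
crank pin P = (r cos θ, r sin θ) = (-19.151111, -16.069690)
h = r sin θ − e = -16.069690 − 17 = -33.069690
sin φ = h / L = -33.069690 / 268 = -0.12339437
φ = arcsin(-0.12339437) = -7.088042°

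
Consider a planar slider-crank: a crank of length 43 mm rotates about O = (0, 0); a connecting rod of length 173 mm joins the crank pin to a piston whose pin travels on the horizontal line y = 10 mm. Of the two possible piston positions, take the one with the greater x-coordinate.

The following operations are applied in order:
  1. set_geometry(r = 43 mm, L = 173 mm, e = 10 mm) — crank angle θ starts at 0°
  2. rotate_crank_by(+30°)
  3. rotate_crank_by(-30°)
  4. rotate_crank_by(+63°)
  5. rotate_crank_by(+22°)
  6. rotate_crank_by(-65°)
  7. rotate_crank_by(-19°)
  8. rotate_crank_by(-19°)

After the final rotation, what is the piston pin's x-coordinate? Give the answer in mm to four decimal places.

set_geometry: r = 43 mm, L = 173 mm, e = 10 mm; θ ← 0°
rotate_crank_by(+30°): θ ← 0° +30° = 30°
rotate_crank_by(-30°): θ ← 30° -30° = 0°
rotate_crank_by(+63°): θ ← 0° +63° = 63°
rotate_crank_by(+22°): θ ← 63° +22° = 85°
rotate_crank_by(-65°): θ ← 85° -65° = 20°
rotate_crank_by(-19°): θ ← 20° -19° = 1°
rotate_crank_by(-19°): θ ← 1° -19° = -18°
crank pin P = (r cos θ, r sin θ) = (40.895430, -13.287731)
h = r sin θ − e = -13.287731 − 10 = -23.287731
x = r cos θ + √(L² − h²) = 40.895430 + √(29929.0 − 542.3184) = 40.895430 + 171.425440 = 212.320871

212.3209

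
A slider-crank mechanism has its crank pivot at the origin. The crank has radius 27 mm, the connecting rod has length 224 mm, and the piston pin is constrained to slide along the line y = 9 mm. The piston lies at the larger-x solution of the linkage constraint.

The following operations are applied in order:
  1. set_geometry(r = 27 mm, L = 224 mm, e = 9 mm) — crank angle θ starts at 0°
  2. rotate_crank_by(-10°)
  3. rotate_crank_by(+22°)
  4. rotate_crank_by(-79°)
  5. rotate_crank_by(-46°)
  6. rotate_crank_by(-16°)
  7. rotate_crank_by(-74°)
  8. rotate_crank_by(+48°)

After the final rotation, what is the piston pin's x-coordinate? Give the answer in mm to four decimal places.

set_geometry: r = 27 mm, L = 224 mm, e = 9 mm; θ ← 0°
rotate_crank_by(-10°): θ ← 0° -10° = -10°
rotate_crank_by(+22°): θ ← -10° +22° = 12°
rotate_crank_by(-79°): θ ← 12° -79° = -67°
rotate_crank_by(-46°): θ ← -67° -46° = -113°
rotate_crank_by(-16°): θ ← -113° -16° = -129°
rotate_crank_by(-74°): θ ← -129° -74° = -203°
rotate_crank_by(+48°): θ ← -203° +48° = -155°
crank pin P = (r cos θ, r sin θ) = (-24.470310, -11.410693)
h = r sin θ − e = -11.410693 − 9 = -20.410693
x = r cos θ + √(L² − h²) = -24.470310 + √(50176.0 − 416.5964) = -24.470310 + 223.068159 = 198.597849

198.5978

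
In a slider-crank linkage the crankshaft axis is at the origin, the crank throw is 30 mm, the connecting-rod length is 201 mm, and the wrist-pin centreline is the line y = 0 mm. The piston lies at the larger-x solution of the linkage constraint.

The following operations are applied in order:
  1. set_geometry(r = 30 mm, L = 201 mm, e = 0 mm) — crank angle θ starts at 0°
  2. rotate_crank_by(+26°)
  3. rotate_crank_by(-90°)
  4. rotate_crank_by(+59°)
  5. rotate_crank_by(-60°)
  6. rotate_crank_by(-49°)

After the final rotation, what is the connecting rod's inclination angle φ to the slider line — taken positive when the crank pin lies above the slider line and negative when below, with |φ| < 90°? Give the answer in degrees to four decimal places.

-7.8367

set_geometry: r = 30 mm, L = 201 mm, e = 0 mm; θ ← 0°
rotate_crank_by(+26°): θ ← 0° +26° = 26°
rotate_crank_by(-90°): θ ← 26° -90° = -64°
rotate_crank_by(+59°): θ ← -64° +59° = -5°
rotate_crank_by(-60°): θ ← -5° -60° = -65°
rotate_crank_by(-49°): θ ← -65° -49° = -114°
crank pin P = (r cos θ, r sin θ) = (-12.202099, -27.406364)
h = r sin θ − e = -27.406364 − 0 = -27.406364
sin φ = h / L = -27.406364 / 201 = -0.13635007
φ = arcsin(-0.13635007) = -7.836695°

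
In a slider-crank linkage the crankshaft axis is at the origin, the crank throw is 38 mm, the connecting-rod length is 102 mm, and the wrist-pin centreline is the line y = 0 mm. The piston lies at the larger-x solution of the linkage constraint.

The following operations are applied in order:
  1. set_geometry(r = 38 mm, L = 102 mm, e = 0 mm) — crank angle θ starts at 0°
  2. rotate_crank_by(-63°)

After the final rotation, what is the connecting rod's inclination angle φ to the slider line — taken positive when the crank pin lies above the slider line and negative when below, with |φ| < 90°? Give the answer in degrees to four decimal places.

set_geometry: r = 38 mm, L = 102 mm, e = 0 mm; θ ← 0°
rotate_crank_by(-63°): θ ← 0° -63° = -63°
crank pin P = (r cos θ, r sin θ) = (17.251639, -33.858248)
h = r sin θ − e = -33.858248 − 0 = -33.858248
sin φ = h / L = -33.858248 / 102 = -0.33194361
φ = arcsin(-0.33194361) = -19.386787°

-19.3868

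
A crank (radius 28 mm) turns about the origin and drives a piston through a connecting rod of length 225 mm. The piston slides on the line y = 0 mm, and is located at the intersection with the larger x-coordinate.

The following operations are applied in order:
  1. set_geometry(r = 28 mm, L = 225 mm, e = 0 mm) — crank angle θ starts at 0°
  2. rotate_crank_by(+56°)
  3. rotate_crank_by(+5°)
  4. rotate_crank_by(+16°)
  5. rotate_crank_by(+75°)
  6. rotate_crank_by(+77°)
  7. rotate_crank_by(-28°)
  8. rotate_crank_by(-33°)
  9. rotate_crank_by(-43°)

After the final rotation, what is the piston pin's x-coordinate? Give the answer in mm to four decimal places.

207.7678

set_geometry: r = 28 mm, L = 225 mm, e = 0 mm; θ ← 0°
rotate_crank_by(+56°): θ ← 0° +56° = 56°
rotate_crank_by(+5°): θ ← 56° +5° = 61°
rotate_crank_by(+16°): θ ← 61° +16° = 77°
rotate_crank_by(+75°): θ ← 77° +75° = 152°
rotate_crank_by(+77°): θ ← 152° +77° = 229°
rotate_crank_by(-28°): θ ← 229° -28° = 201°
rotate_crank_by(-33°): θ ← 201° -33° = 168°
rotate_crank_by(-43°): θ ← 168° -43° = 125°
crank pin P = (r cos θ, r sin θ) = (-16.060140, 22.936257)
h = r sin θ − e = 22.936257 − 0 = 22.936257
x = r cos θ + √(L² − h²) = -16.060140 + √(50625.0 − 526.0719) = -16.060140 + 223.827898 = 207.767758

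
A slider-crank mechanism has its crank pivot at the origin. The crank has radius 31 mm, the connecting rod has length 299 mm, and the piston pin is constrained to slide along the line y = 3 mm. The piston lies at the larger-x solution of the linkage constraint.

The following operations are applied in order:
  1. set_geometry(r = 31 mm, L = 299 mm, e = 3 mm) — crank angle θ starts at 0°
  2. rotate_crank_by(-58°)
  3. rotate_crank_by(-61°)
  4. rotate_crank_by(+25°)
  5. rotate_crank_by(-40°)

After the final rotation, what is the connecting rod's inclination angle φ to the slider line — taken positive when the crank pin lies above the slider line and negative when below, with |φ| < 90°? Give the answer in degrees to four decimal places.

set_geometry: r = 31 mm, L = 299 mm, e = 3 mm; θ ← 0°
rotate_crank_by(-58°): θ ← 0° -58° = -58°
rotate_crank_by(-61°): θ ← -58° -61° = -119°
rotate_crank_by(+25°): θ ← -119° +25° = -94°
rotate_crank_by(-40°): θ ← -94° -40° = -134°
crank pin P = (r cos θ, r sin θ) = (-21.534409, -22.299534)
h = r sin θ − e = -22.299534 − 3 = -25.299534
sin φ = h / L = -25.299534 / 299 = -0.08461383
φ = arcsin(-0.08461383) = -4.853819°

-4.8538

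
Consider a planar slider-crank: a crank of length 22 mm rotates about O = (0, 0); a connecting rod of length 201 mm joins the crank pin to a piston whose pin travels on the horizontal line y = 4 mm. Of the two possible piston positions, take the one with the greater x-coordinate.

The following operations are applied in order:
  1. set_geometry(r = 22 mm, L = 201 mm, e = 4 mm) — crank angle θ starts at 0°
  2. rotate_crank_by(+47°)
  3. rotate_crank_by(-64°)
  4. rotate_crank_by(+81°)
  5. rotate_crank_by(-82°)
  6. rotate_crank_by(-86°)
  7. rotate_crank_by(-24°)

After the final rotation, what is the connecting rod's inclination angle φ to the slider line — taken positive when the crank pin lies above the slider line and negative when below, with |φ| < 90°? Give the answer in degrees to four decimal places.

-6.0935

set_geometry: r = 22 mm, L = 201 mm, e = 4 mm; θ ← 0°
rotate_crank_by(+47°): θ ← 0° +47° = 47°
rotate_crank_by(-64°): θ ← 47° -64° = -17°
rotate_crank_by(+81°): θ ← -17° +81° = 64°
rotate_crank_by(-82°): θ ← 64° -82° = -18°
rotate_crank_by(-86°): θ ← -18° -86° = -104°
rotate_crank_by(-24°): θ ← -104° -24° = -128°
crank pin P = (r cos θ, r sin θ) = (-13.544552, -17.336237)
h = r sin θ − e = -17.336237 − 4 = -21.336237
sin φ = h / L = -21.336237 / 201 = -0.10615043
φ = arcsin(-0.10615043) = -6.093452°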